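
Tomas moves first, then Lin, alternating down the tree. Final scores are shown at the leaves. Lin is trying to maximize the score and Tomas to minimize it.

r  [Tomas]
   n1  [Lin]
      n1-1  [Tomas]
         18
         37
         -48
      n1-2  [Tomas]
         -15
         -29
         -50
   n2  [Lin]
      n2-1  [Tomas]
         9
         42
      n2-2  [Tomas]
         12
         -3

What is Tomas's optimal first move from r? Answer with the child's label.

n1-1 (Tomas): min(18, 37, -48) = -48
n1-2 (Tomas): min(-15, -29, -50) = -50
n1 (Lin): max(-48, -50) = -48
n2-1 (Tomas): min(9, 42) = 9
n2-2 (Tomas): min(12, -3) = -3
n2 (Lin): max(9, -3) = 9
r (Tomas): min(-48, 9) = -48
Tomas at r wants the lowest of {n1=-48, n2=9}, so chooses n1.

n1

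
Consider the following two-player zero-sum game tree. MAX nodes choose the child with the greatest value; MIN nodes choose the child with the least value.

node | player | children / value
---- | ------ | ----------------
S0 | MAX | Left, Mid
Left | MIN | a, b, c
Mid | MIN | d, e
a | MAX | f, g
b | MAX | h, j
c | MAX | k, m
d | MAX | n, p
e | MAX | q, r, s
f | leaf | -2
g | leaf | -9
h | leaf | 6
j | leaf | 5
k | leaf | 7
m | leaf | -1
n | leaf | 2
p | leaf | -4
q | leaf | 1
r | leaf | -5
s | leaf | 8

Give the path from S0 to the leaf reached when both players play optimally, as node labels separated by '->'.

S0 -> Mid -> d -> n

a (MAX): max(-2, -9) = -2
b (MAX): max(6, 5) = 6
c (MAX): max(7, -1) = 7
Left (MIN): min(-2, 6, 7) = -2
d (MAX): max(2, -4) = 2
e (MAX): max(1, -5, 8) = 8
Mid (MIN): min(2, 8) = 2
S0 (MAX): max(-2, 2) = 2
At S0, MAX picks Mid (highest: 2).
At Mid, MIN picks d (lowest: 2).
At d, MAX picks n (highest: 2).
Terminal value 2.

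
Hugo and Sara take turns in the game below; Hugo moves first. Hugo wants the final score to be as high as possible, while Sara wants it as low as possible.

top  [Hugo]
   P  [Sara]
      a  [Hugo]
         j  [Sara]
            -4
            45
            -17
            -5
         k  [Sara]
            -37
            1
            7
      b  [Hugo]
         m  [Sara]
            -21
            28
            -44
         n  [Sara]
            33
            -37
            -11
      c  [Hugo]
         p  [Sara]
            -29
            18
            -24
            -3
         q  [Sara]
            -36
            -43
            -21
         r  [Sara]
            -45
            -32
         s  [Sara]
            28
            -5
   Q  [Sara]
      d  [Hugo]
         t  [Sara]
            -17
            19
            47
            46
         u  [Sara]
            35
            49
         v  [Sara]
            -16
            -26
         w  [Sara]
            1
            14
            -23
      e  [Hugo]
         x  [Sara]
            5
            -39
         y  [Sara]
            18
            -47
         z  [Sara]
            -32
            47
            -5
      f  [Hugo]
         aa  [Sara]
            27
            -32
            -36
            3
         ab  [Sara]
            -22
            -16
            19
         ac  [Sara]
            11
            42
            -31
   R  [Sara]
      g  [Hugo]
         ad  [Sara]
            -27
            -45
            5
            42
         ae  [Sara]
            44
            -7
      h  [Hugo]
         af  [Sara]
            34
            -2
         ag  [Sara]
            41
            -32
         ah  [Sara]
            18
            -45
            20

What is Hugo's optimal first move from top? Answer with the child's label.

R

j (Sara): min(-4, 45, -17, -5) = -17
k (Sara): min(-37, 1, 7) = -37
a (Hugo): max(-17, -37) = -17
m (Sara): min(-21, 28, -44) = -44
n (Sara): min(33, -37, -11) = -37
b (Hugo): max(-44, -37) = -37
p (Sara): min(-29, 18, -24, -3) = -29
q (Sara): min(-36, -43, -21) = -43
r (Sara): min(-45, -32) = -45
s (Sara): min(28, -5) = -5
c (Hugo): max(-29, -43, -45, -5) = -5
P (Sara): min(-17, -37, -5) = -37
t (Sara): min(-17, 19, 47, 46) = -17
u (Sara): min(35, 49) = 35
v (Sara): min(-16, -26) = -26
w (Sara): min(1, 14, -23) = -23
d (Hugo): max(-17, 35, -26, -23) = 35
x (Sara): min(5, -39) = -39
y (Sara): min(18, -47) = -47
z (Sara): min(-32, 47, -5) = -32
e (Hugo): max(-39, -47, -32) = -32
aa (Sara): min(27, -32, -36, 3) = -36
ab (Sara): min(-22, -16, 19) = -22
ac (Sara): min(11, 42, -31) = -31
f (Hugo): max(-36, -22, -31) = -22
Q (Sara): min(35, -32, -22) = -32
ad (Sara): min(-27, -45, 5, 42) = -45
ae (Sara): min(44, -7) = -7
g (Hugo): max(-45, -7) = -7
af (Sara): min(34, -2) = -2
ag (Sara): min(41, -32) = -32
ah (Sara): min(18, -45, 20) = -45
h (Hugo): max(-2, -32, -45) = -2
R (Sara): min(-7, -2) = -7
top (Hugo): max(-37, -32, -7) = -7
Hugo at top wants the highest of {P=-37, Q=-32, R=-7}, so chooses R.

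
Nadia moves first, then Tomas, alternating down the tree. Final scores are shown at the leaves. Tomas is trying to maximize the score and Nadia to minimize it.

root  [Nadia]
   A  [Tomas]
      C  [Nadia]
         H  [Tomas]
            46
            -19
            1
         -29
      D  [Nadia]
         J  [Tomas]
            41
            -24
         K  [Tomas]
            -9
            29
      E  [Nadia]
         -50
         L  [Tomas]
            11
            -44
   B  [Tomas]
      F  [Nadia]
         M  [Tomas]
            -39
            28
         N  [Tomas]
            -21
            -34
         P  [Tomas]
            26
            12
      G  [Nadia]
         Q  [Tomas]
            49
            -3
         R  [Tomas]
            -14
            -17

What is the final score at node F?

-21

M (Tomas): max(-39, 28) = 28
N (Tomas): max(-21, -34) = -21
P (Tomas): max(26, 12) = 26
F (Nadia): min(28, -21, 26) = -21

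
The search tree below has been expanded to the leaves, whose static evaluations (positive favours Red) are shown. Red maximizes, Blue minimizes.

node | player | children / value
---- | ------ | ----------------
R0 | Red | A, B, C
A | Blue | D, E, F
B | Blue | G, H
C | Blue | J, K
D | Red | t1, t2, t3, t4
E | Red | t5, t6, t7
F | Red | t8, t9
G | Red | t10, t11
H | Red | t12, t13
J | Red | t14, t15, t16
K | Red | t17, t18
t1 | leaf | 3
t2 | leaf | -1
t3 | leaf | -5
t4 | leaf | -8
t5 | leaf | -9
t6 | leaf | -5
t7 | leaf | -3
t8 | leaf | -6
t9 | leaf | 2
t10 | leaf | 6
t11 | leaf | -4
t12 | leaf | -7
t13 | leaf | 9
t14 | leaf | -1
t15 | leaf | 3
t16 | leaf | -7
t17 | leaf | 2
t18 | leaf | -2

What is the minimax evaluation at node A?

D (Red): max(3, -1, -5, -8) = 3
E (Red): max(-9, -5, -3) = -3
F (Red): max(-6, 2) = 2
A (Blue): min(3, -3, 2) = -3

-3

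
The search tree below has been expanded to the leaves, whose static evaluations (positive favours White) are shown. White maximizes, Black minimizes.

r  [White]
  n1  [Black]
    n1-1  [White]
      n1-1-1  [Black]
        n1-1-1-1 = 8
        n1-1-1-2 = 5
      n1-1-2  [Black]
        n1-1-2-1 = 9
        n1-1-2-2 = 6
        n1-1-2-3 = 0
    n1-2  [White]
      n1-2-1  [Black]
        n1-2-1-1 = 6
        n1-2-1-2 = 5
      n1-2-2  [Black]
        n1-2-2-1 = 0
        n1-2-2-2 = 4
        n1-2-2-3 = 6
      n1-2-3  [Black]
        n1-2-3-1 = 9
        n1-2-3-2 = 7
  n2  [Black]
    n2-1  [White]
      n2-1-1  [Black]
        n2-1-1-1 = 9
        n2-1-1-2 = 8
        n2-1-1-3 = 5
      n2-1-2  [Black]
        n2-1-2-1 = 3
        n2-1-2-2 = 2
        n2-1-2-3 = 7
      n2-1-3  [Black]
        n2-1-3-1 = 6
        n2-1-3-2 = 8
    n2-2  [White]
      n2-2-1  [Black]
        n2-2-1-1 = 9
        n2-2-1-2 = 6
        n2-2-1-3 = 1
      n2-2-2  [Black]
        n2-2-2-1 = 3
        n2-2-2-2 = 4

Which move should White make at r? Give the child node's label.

n1

n1-1-1 (Black): min(8, 5) = 5
n1-1-2 (Black): min(9, 6, 0) = 0
n1-1 (White): max(5, 0) = 5
n1-2-1 (Black): min(6, 5) = 5
n1-2-2 (Black): min(0, 4, 6) = 0
n1-2-3 (Black): min(9, 7) = 7
n1-2 (White): max(5, 0, 7) = 7
n1 (Black): min(5, 7) = 5
n2-1-1 (Black): min(9, 8, 5) = 5
n2-1-2 (Black): min(3, 2, 7) = 2
n2-1-3 (Black): min(6, 8) = 6
n2-1 (White): max(5, 2, 6) = 6
n2-2-1 (Black): min(9, 6, 1) = 1
n2-2-2 (Black): min(3, 4) = 3
n2-2 (White): max(1, 3) = 3
n2 (Black): min(6, 3) = 3
r (White): max(5, 3) = 5
White at r wants the highest of {n1=5, n2=3}, so chooses n1.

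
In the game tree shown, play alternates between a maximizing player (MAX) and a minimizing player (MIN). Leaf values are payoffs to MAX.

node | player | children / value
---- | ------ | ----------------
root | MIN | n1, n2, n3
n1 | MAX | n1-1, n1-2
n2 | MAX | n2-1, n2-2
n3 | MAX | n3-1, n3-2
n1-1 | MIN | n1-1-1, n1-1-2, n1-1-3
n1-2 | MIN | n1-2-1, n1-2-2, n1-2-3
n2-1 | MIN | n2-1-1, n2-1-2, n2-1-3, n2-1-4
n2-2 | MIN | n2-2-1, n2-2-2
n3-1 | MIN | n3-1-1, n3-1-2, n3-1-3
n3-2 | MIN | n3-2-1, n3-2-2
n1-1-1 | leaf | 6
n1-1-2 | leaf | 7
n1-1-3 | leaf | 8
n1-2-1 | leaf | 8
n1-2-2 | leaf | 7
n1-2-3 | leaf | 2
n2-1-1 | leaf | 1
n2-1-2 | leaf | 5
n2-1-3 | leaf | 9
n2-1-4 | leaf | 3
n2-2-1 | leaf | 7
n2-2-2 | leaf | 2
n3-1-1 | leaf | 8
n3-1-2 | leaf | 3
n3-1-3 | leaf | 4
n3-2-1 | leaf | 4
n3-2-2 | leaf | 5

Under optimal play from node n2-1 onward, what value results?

1

n2-1 (MIN): min(1, 5, 9, 3) = 1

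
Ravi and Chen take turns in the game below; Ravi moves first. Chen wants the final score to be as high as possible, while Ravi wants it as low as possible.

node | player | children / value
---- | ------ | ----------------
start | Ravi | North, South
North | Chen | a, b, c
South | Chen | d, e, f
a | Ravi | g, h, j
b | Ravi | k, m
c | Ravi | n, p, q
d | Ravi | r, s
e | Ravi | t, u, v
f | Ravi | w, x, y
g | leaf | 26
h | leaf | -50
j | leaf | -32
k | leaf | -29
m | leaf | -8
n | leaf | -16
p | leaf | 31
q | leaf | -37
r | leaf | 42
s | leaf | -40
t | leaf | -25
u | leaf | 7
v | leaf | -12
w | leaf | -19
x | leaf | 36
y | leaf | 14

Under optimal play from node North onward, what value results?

-29

a (Ravi): min(26, -50, -32) = -50
b (Ravi): min(-29, -8) = -29
c (Ravi): min(-16, 31, -37) = -37
North (Chen): max(-50, -29, -37) = -29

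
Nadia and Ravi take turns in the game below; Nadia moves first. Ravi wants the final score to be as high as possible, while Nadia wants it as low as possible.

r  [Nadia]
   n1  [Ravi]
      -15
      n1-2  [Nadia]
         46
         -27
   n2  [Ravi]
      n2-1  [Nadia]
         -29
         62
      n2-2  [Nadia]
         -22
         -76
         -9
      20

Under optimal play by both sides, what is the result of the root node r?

n1-2 (Nadia): min(46, -27) = -27
n1 (Ravi): max(-15, -27) = -15
n2-1 (Nadia): min(-29, 62) = -29
n2-2 (Nadia): min(-22, -76, -9) = -76
n2 (Ravi): max(-29, -76, 20) = 20
r (Nadia): min(-15, 20) = -15

-15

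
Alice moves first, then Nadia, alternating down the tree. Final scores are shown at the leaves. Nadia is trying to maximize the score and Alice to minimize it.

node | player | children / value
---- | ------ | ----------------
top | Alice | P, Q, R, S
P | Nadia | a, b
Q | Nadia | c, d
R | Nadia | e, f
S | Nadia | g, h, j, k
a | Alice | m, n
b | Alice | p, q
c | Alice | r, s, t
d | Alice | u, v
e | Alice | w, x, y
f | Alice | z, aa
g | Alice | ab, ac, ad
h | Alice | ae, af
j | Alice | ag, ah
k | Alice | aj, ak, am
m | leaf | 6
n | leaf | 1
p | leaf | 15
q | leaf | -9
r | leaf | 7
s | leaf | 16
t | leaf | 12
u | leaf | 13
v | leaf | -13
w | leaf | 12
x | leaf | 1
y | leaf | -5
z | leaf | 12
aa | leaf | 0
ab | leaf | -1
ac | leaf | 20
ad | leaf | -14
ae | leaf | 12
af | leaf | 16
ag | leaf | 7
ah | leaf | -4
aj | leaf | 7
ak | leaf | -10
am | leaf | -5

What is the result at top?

0

a (Alice): min(6, 1) = 1
b (Alice): min(15, -9) = -9
P (Nadia): max(1, -9) = 1
c (Alice): min(7, 16, 12) = 7
d (Alice): min(13, -13) = -13
Q (Nadia): max(7, -13) = 7
e (Alice): min(12, 1, -5) = -5
f (Alice): min(12, 0) = 0
R (Nadia): max(-5, 0) = 0
g (Alice): min(-1, 20, -14) = -14
h (Alice): min(12, 16) = 12
j (Alice): min(7, -4) = -4
k (Alice): min(7, -10, -5) = -10
S (Nadia): max(-14, 12, -4, -10) = 12
top (Alice): min(1, 7, 0, 12) = 0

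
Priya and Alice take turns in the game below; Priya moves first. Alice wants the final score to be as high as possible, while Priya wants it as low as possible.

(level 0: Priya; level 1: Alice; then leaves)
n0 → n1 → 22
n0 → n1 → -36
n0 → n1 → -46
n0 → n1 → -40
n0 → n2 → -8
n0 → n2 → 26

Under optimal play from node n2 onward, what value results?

26

n2 (Alice): max(-8, 26) = 26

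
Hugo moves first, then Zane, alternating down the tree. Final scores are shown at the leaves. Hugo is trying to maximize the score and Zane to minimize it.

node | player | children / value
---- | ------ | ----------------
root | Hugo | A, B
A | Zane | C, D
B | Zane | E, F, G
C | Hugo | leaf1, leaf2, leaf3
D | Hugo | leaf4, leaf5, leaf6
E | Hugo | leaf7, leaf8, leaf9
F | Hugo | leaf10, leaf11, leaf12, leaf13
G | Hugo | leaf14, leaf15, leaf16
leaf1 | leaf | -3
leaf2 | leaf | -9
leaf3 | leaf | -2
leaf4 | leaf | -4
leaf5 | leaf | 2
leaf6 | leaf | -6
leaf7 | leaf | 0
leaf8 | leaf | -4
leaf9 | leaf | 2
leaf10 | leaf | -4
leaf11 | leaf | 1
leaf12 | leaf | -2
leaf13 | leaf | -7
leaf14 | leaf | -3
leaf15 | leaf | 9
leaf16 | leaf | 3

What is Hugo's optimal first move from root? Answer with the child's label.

B

C (Hugo): max(-3, -9, -2) = -2
D (Hugo): max(-4, 2, -6) = 2
A (Zane): min(-2, 2) = -2
E (Hugo): max(0, -4, 2) = 2
F (Hugo): max(-4, 1, -2, -7) = 1
G (Hugo): max(-3, 9, 3) = 9
B (Zane): min(2, 1, 9) = 1
root (Hugo): max(-2, 1) = 1
Hugo at root wants the highest of {A=-2, B=1}, so chooses B.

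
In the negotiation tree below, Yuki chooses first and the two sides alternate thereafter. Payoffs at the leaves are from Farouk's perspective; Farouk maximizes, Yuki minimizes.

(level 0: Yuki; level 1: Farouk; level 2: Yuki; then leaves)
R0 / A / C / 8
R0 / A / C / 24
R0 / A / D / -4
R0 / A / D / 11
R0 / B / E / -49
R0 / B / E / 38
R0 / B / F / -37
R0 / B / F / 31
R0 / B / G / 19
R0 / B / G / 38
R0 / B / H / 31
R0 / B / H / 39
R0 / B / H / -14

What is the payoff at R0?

8

C (Yuki): min(8, 24) = 8
D (Yuki): min(-4, 11) = -4
A (Farouk): max(8, -4) = 8
E (Yuki): min(-49, 38) = -49
F (Yuki): min(-37, 31) = -37
G (Yuki): min(19, 38) = 19
H (Yuki): min(31, 39, -14) = -14
B (Farouk): max(-49, -37, 19, -14) = 19
R0 (Yuki): min(8, 19) = 8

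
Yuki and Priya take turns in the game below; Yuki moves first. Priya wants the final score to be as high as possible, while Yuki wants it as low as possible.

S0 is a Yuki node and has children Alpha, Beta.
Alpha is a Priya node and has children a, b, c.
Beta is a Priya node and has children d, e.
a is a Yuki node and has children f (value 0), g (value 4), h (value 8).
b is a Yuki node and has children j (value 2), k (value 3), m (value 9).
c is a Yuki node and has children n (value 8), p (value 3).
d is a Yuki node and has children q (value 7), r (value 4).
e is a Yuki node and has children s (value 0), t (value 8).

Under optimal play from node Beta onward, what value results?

d (Yuki): min(7, 4) = 4
e (Yuki): min(0, 8) = 0
Beta (Priya): max(4, 0) = 4

4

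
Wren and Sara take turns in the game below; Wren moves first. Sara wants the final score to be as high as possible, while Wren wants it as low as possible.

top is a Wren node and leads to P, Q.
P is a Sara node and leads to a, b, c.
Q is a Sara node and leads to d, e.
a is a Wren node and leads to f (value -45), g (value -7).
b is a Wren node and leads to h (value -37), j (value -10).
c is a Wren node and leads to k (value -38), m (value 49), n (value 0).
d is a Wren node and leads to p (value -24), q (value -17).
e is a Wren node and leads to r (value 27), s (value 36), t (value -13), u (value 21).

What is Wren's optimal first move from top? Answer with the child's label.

a (Wren): min(-45, -7) = -45
b (Wren): min(-37, -10) = -37
c (Wren): min(-38, 49, 0) = -38
P (Sara): max(-45, -37, -38) = -37
d (Wren): min(-24, -17) = -24
e (Wren): min(27, 36, -13, 21) = -13
Q (Sara): max(-24, -13) = -13
top (Wren): min(-37, -13) = -37
Wren at top wants the lowest of {P=-37, Q=-13}, so chooses P.

P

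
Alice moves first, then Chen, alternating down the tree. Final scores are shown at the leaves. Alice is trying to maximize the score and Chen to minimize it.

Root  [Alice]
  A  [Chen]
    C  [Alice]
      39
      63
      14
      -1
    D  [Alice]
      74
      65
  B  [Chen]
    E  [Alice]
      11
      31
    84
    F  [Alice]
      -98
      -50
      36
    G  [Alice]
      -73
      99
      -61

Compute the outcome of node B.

31

E (Alice): max(11, 31) = 31
F (Alice): max(-98, -50, 36) = 36
G (Alice): max(-73, 99, -61) = 99
B (Chen): min(31, 84, 36, 99) = 31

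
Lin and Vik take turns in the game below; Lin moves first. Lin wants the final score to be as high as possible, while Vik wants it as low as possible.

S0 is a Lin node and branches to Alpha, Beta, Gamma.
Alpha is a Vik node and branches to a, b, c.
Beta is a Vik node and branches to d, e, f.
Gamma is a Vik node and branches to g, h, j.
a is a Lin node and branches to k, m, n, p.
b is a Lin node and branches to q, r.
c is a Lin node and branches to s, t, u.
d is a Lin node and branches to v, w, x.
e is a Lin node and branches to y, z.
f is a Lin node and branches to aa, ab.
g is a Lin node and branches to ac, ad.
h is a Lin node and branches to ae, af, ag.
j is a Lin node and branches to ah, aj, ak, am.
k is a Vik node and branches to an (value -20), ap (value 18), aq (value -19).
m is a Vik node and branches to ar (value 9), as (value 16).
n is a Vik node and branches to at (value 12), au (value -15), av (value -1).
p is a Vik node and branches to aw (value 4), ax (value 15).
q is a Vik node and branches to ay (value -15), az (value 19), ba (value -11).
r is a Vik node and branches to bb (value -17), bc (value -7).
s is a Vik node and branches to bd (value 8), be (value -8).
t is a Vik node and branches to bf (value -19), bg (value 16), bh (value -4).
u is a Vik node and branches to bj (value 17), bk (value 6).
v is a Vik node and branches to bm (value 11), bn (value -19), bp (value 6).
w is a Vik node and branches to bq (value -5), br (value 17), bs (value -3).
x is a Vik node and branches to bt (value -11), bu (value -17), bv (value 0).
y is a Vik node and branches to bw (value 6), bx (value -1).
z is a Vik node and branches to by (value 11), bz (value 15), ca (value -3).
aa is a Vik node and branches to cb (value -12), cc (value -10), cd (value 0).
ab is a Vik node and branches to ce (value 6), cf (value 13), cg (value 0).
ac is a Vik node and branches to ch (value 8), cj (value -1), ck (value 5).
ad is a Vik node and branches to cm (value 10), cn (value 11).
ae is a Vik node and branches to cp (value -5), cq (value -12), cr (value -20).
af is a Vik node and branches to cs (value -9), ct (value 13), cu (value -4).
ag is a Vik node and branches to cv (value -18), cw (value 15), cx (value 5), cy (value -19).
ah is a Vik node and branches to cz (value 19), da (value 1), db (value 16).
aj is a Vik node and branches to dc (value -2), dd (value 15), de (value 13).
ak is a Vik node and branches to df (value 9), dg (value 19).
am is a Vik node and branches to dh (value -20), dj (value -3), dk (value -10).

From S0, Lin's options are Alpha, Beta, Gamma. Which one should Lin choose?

Beta

k (Vik): min(-20, 18, -19) = -20
m (Vik): min(9, 16) = 9
n (Vik): min(12, -15, -1) = -15
p (Vik): min(4, 15) = 4
a (Lin): max(-20, 9, -15, 4) = 9
q (Vik): min(-15, 19, -11) = -15
r (Vik): min(-17, -7) = -17
b (Lin): max(-15, -17) = -15
s (Vik): min(8, -8) = -8
t (Vik): min(-19, 16, -4) = -19
u (Vik): min(17, 6) = 6
c (Lin): max(-8, -19, 6) = 6
Alpha (Vik): min(9, -15, 6) = -15
v (Vik): min(11, -19, 6) = -19
w (Vik): min(-5, 17, -3) = -5
x (Vik): min(-11, -17, 0) = -17
d (Lin): max(-19, -5, -17) = -5
y (Vik): min(6, -1) = -1
z (Vik): min(11, 15, -3) = -3
e (Lin): max(-1, -3) = -1
aa (Vik): min(-12, -10, 0) = -12
ab (Vik): min(6, 13, 0) = 0
f (Lin): max(-12, 0) = 0
Beta (Vik): min(-5, -1, 0) = -5
ac (Vik): min(8, -1, 5) = -1
ad (Vik): min(10, 11) = 10
g (Lin): max(-1, 10) = 10
ae (Vik): min(-5, -12, -20) = -20
af (Vik): min(-9, 13, -4) = -9
ag (Vik): min(-18, 15, 5, -19) = -19
h (Lin): max(-20, -9, -19) = -9
ah (Vik): min(19, 1, 16) = 1
aj (Vik): min(-2, 15, 13) = -2
ak (Vik): min(9, 19) = 9
am (Vik): min(-20, -3, -10) = -20
j (Lin): max(1, -2, 9, -20) = 9
Gamma (Vik): min(10, -9, 9) = -9
S0 (Lin): max(-15, -5, -9) = -5
Lin at S0 wants the highest of {Alpha=-15, Beta=-5, Gamma=-9}, so chooses Beta.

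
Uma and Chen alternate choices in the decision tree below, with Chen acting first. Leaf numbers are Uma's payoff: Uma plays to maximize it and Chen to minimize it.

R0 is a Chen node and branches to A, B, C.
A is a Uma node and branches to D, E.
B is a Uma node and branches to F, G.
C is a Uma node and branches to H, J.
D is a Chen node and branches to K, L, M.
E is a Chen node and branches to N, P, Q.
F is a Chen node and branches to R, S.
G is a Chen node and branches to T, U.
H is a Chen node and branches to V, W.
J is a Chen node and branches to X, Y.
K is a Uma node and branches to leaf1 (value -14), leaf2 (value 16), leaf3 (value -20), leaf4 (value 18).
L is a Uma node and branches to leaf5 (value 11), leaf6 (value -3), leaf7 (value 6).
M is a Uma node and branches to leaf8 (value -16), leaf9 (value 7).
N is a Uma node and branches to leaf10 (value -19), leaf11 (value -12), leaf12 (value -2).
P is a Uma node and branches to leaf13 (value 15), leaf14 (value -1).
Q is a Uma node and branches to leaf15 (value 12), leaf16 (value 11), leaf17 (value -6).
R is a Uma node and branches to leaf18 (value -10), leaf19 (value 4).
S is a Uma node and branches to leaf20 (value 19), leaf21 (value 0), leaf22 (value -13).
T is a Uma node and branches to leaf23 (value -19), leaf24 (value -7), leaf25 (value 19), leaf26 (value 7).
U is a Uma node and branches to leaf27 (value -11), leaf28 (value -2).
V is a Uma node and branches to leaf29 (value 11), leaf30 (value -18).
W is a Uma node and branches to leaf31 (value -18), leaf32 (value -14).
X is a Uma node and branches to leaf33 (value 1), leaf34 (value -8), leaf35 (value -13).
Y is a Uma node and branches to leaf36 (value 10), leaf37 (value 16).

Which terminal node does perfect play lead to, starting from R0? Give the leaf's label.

leaf33

K (Uma): max(-14, 16, -20, 18) = 18
L (Uma): max(11, -3, 6) = 11
M (Uma): max(-16, 7) = 7
D (Chen): min(18, 11, 7) = 7
N (Uma): max(-19, -12, -2) = -2
P (Uma): max(15, -1) = 15
Q (Uma): max(12, 11, -6) = 12
E (Chen): min(-2, 15, 12) = -2
A (Uma): max(7, -2) = 7
R (Uma): max(-10, 4) = 4
S (Uma): max(19, 0, -13) = 19
F (Chen): min(4, 19) = 4
T (Uma): max(-19, -7, 19, 7) = 19
U (Uma): max(-11, -2) = -2
G (Chen): min(19, -2) = -2
B (Uma): max(4, -2) = 4
V (Uma): max(11, -18) = 11
W (Uma): max(-18, -14) = -14
H (Chen): min(11, -14) = -14
X (Uma): max(1, -8, -13) = 1
Y (Uma): max(10, 16) = 16
J (Chen): min(1, 16) = 1
C (Uma): max(-14, 1) = 1
R0 (Chen): min(7, 4, 1) = 1
At R0, Chen picks C (lowest: 1).
At C, Uma picks J (highest: 1).
At J, Chen picks X (lowest: 1).
At X, Uma picks leaf33 (highest: 1).
Terminal value 1.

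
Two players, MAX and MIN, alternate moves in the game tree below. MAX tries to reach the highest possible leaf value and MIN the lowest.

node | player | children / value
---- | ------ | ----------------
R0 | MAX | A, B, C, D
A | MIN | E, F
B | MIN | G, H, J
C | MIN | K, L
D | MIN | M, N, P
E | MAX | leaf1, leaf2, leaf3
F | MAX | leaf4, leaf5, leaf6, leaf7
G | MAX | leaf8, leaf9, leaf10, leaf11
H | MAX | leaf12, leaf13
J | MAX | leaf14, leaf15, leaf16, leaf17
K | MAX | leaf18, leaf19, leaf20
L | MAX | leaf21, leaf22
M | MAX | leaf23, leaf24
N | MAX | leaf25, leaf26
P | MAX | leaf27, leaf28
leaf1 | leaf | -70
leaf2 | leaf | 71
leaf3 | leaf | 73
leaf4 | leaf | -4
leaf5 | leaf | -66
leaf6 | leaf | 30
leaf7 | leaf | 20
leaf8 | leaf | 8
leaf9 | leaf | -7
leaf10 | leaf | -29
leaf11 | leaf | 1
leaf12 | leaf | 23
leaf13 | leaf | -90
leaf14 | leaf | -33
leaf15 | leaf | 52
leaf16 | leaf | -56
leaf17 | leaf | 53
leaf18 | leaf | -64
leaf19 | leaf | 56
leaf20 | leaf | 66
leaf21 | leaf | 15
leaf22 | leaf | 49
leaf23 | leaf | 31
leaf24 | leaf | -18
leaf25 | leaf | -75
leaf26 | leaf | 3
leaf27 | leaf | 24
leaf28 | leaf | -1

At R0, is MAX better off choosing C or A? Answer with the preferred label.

K (MAX): max(-64, 56, 66) = 66
L (MAX): max(15, 49) = 49
C (MIN): min(66, 49) = 49
E (MAX): max(-70, 71, 73) = 73
F (MAX): max(-4, -66, 30, 20) = 30
A (MIN): min(73, 30) = 30
MAX prefers the higher value; C=49, A=30. C is better since 49 > 30.

C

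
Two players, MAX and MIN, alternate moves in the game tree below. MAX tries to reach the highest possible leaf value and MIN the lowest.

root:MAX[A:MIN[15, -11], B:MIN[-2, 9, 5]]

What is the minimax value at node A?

A (MIN): min(15, -11) = -11

-11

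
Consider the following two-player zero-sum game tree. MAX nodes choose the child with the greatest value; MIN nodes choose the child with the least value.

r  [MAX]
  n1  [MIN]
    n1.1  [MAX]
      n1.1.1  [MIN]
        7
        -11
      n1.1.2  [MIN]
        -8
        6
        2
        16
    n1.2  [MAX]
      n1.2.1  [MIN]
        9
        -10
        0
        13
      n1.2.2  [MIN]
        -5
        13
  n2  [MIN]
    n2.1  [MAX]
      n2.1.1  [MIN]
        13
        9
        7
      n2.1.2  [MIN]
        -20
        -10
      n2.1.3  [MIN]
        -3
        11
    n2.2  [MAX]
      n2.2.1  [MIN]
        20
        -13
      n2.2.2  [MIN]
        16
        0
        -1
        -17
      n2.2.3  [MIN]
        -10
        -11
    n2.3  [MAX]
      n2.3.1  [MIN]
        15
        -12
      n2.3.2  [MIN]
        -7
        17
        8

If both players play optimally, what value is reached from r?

n1.1.1 (MIN): min(7, -11) = -11
n1.1.2 (MIN): min(-8, 6, 2, 16) = -8
n1.1 (MAX): max(-11, -8) = -8
n1.2.1 (MIN): min(9, -10, 0, 13) = -10
n1.2.2 (MIN): min(-5, 13) = -5
n1.2 (MAX): max(-10, -5) = -5
n1 (MIN): min(-8, -5) = -8
n2.1.1 (MIN): min(13, 9, 7) = 7
n2.1.2 (MIN): min(-20, -10) = -20
n2.1.3 (MIN): min(-3, 11) = -3
n2.1 (MAX): max(7, -20, -3) = 7
n2.2.1 (MIN): min(20, -13) = -13
n2.2.2 (MIN): min(16, 0, -1, -17) = -17
n2.2.3 (MIN): min(-10, -11) = -11
n2.2 (MAX): max(-13, -17, -11) = -11
n2.3.1 (MIN): min(15, -12) = -12
n2.3.2 (MIN): min(-7, 17, 8) = -7
n2.3 (MAX): max(-12, -7) = -7
n2 (MIN): min(7, -11, -7) = -11
r (MAX): max(-8, -11) = -8

-8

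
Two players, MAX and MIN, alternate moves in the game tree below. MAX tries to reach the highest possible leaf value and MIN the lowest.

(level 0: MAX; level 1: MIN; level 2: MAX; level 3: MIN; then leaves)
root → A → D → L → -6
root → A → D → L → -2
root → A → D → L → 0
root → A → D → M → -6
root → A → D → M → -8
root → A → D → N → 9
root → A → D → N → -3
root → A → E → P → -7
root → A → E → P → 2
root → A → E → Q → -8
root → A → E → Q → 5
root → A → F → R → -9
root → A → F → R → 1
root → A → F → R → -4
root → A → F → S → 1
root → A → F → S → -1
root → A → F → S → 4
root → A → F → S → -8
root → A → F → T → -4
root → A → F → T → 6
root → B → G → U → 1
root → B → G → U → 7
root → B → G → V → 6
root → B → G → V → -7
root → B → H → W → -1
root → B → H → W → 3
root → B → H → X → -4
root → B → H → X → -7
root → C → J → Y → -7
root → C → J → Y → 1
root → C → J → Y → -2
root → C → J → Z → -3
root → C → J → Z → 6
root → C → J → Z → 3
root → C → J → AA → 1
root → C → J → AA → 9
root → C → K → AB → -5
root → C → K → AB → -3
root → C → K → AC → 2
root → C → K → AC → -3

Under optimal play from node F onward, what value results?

R (MIN): min(-9, 1, -4) = -9
S (MIN): min(1, -1, 4, -8) = -8
T (MIN): min(-4, 6) = -4
F (MAX): max(-9, -8, -4) = -4

-4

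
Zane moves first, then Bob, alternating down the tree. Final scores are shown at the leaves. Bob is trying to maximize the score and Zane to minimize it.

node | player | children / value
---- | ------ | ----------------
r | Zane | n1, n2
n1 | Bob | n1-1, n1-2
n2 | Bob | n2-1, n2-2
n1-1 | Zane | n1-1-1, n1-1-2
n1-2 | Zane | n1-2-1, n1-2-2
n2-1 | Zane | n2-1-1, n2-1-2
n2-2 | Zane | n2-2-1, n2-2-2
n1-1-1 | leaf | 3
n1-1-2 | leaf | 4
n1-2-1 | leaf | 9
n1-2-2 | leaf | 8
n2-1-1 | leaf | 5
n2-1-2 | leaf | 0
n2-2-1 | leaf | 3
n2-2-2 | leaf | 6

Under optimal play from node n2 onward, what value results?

3

n2-1 (Zane): min(5, 0) = 0
n2-2 (Zane): min(3, 6) = 3
n2 (Bob): max(0, 3) = 3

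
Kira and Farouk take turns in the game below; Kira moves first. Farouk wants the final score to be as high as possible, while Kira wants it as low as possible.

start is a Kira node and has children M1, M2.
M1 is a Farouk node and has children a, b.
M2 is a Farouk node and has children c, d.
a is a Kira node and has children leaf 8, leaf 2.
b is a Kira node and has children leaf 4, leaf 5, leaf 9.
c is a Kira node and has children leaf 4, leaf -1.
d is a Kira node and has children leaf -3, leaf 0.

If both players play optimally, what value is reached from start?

a (Kira): min(8, 2) = 2
b (Kira): min(4, 5, 9) = 4
M1 (Farouk): max(2, 4) = 4
c (Kira): min(4, -1) = -1
d (Kira): min(-3, 0) = -3
M2 (Farouk): max(-1, -3) = -1
start (Kira): min(4, -1) = -1

-1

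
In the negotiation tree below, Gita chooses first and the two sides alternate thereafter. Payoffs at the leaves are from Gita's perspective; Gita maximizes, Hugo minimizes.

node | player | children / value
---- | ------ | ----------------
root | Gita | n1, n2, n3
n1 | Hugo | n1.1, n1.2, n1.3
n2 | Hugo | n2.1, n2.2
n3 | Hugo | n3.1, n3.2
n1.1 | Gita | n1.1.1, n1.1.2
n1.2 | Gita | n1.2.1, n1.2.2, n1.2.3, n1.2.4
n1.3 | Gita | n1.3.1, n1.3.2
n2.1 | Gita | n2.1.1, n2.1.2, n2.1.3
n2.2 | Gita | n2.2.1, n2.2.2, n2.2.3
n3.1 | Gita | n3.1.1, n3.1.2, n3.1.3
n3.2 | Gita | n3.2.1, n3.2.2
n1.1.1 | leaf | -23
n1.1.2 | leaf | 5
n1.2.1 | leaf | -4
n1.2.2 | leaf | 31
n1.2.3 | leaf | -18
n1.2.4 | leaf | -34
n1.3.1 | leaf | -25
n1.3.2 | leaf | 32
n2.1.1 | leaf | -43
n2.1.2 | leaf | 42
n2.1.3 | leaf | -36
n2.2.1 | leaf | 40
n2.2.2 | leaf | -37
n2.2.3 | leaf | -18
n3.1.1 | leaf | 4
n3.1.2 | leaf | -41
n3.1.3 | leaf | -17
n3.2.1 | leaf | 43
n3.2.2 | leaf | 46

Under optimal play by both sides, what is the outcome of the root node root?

40

n1.1 (Gita): max(-23, 5) = 5
n1.2 (Gita): max(-4, 31, -18, -34) = 31
n1.3 (Gita): max(-25, 32) = 32
n1 (Hugo): min(5, 31, 32) = 5
n2.1 (Gita): max(-43, 42, -36) = 42
n2.2 (Gita): max(40, -37, -18) = 40
n2 (Hugo): min(42, 40) = 40
n3.1 (Gita): max(4, -41, -17) = 4
n3.2 (Gita): max(43, 46) = 46
n3 (Hugo): min(4, 46) = 4
root (Gita): max(5, 40, 4) = 40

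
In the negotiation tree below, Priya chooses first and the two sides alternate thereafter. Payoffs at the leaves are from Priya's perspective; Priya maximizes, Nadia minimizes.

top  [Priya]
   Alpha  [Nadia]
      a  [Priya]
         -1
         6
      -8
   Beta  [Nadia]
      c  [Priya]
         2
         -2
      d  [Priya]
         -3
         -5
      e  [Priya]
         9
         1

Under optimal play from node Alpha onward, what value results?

-8

a (Priya): max(-1, 6) = 6
Alpha (Nadia): min(6, -8) = -8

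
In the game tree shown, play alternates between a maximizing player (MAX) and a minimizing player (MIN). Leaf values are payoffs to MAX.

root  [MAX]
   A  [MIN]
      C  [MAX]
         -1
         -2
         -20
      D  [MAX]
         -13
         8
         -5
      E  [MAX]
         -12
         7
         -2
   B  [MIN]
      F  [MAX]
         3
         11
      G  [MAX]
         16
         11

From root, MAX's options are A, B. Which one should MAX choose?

C (MAX): max(-1, -2, -20) = -1
D (MAX): max(-13, 8, -5) = 8
E (MAX): max(-12, 7, -2) = 7
A (MIN): min(-1, 8, 7) = -1
F (MAX): max(3, 11) = 11
G (MAX): max(16, 11) = 16
B (MIN): min(11, 16) = 11
root (MAX): max(-1, 11) = 11
MAX at root wants the highest of {A=-1, B=11}, so chooses B.

B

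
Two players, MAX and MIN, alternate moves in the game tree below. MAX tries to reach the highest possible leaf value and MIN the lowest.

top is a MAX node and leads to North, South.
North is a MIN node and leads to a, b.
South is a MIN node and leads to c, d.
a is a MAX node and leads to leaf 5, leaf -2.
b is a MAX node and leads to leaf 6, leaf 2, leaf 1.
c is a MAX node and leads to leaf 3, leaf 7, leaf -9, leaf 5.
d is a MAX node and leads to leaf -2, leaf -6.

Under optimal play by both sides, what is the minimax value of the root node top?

5

a (MAX): max(5, -2) = 5
b (MAX): max(6, 2, 1) = 6
North (MIN): min(5, 6) = 5
c (MAX): max(3, 7, -9, 5) = 7
d (MAX): max(-2, -6) = -2
South (MIN): min(7, -2) = -2
top (MAX): max(5, -2) = 5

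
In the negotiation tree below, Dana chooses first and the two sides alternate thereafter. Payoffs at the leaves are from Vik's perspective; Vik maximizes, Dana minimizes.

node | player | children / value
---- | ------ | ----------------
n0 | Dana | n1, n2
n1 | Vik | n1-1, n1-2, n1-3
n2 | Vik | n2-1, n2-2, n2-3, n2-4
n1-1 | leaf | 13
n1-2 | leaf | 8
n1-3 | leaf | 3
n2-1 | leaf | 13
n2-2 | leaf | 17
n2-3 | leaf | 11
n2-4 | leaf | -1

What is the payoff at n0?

13

n1 (Vik): max(13, 8, 3) = 13
n2 (Vik): max(13, 17, 11, -1) = 17
n0 (Dana): min(13, 17) = 13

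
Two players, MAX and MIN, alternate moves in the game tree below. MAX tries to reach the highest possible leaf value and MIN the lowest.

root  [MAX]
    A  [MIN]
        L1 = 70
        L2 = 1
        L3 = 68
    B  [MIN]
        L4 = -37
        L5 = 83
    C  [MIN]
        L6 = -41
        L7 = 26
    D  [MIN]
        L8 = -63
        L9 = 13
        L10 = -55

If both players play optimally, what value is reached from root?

1

A (MIN): min(70, 1, 68) = 1
B (MIN): min(-37, 83) = -37
C (MIN): min(-41, 26) = -41
D (MIN): min(-63, 13, -55) = -63
root (MAX): max(1, -37, -41, -63) = 1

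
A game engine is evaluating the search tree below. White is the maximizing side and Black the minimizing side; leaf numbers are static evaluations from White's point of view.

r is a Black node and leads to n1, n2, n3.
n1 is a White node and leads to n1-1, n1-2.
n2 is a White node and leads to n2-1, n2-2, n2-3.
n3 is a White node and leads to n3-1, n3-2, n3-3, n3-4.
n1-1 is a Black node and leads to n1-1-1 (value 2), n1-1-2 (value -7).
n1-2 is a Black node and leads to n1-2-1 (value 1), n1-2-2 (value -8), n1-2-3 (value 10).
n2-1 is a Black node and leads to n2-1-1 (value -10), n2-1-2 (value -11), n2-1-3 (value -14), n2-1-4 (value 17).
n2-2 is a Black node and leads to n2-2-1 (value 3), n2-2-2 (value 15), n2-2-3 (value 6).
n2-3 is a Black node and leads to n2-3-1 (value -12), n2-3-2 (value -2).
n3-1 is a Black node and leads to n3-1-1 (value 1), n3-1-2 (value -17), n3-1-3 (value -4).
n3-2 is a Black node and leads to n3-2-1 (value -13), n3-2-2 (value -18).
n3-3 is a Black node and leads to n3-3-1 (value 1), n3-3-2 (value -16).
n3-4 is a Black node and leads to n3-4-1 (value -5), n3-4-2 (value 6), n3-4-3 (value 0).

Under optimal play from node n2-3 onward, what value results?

-12

n2-3 (Black): min(-12, -2) = -12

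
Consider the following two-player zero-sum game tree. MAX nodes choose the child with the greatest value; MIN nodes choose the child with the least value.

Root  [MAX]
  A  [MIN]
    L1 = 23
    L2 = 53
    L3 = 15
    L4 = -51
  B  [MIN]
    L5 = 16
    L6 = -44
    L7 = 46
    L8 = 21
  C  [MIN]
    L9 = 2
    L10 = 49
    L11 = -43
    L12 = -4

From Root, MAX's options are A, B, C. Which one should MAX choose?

C

A (MIN): min(23, 53, 15, -51) = -51
B (MIN): min(16, -44, 46, 21) = -44
C (MIN): min(2, 49, -43, -4) = -43
Root (MAX): max(-51, -44, -43) = -43
MAX at Root wants the highest of {A=-51, B=-44, C=-43}, so chooses C.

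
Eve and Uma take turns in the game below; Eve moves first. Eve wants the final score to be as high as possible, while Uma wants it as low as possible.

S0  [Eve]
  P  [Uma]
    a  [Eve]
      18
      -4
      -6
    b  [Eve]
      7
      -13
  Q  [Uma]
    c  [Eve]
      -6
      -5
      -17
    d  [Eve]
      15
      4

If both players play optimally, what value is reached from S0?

7

a (Eve): max(18, -4, -6) = 18
b (Eve): max(7, -13) = 7
P (Uma): min(18, 7) = 7
c (Eve): max(-6, -5, -17) = -5
d (Eve): max(15, 4) = 15
Q (Uma): min(-5, 15) = -5
S0 (Eve): max(7, -5) = 7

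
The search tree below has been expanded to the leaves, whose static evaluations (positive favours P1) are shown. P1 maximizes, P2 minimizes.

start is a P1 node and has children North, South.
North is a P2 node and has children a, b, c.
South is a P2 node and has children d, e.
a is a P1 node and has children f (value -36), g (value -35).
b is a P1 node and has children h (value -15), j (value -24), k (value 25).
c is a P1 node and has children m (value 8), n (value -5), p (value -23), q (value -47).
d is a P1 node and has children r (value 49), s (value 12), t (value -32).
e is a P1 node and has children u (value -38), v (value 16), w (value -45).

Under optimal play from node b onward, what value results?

25

b (P1): max(-15, -24, 25) = 25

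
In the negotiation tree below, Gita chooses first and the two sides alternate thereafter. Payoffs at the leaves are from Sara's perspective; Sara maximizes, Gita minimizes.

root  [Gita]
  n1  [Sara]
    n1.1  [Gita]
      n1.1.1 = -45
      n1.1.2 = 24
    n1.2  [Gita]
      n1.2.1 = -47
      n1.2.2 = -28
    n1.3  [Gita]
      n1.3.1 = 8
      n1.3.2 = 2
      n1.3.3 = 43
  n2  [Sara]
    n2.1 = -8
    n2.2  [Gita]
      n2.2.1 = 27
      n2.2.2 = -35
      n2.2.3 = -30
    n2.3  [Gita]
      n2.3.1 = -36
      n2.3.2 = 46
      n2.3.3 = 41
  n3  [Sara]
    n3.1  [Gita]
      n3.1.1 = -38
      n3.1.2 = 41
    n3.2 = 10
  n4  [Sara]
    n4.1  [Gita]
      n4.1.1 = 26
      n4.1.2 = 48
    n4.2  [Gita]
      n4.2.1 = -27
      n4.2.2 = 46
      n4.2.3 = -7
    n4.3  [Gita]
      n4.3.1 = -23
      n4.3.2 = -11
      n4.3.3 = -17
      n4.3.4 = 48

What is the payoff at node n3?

10

n3.1 (Gita): min(-38, 41) = -38
n3 (Sara): max(-38, 10) = 10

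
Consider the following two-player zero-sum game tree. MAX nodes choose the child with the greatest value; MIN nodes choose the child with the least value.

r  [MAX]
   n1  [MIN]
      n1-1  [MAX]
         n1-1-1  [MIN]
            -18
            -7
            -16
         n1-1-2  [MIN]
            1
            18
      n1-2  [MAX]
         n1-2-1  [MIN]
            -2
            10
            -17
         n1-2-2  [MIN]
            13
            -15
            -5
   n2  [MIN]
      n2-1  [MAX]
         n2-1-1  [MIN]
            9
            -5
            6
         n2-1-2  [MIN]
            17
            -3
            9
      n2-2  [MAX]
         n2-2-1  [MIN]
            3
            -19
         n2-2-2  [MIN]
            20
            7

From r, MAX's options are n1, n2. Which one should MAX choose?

n1-1-1 (MIN): min(-18, -7, -16) = -18
n1-1-2 (MIN): min(1, 18) = 1
n1-1 (MAX): max(-18, 1) = 1
n1-2-1 (MIN): min(-2, 10, -17) = -17
n1-2-2 (MIN): min(13, -15, -5) = -15
n1-2 (MAX): max(-17, -15) = -15
n1 (MIN): min(1, -15) = -15
n2-1-1 (MIN): min(9, -5, 6) = -5
n2-1-2 (MIN): min(17, -3, 9) = -3
n2-1 (MAX): max(-5, -3) = -3
n2-2-1 (MIN): min(3, -19) = -19
n2-2-2 (MIN): min(20, 7) = 7
n2-2 (MAX): max(-19, 7) = 7
n2 (MIN): min(-3, 7) = -3
r (MAX): max(-15, -3) = -3
MAX at r wants the highest of {n1=-15, n2=-3}, so chooses n2.

n2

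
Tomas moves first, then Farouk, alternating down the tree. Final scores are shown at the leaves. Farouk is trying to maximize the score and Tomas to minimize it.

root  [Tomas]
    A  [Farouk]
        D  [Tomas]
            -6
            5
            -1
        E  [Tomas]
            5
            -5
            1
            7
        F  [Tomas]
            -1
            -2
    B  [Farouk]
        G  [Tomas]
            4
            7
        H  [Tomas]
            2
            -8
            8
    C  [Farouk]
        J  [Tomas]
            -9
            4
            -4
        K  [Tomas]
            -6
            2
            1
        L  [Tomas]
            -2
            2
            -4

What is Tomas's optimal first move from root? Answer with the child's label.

C

D (Tomas): min(-6, 5, -1) = -6
E (Tomas): min(5, -5, 1, 7) = -5
F (Tomas): min(-1, -2) = -2
A (Farouk): max(-6, -5, -2) = -2
G (Tomas): min(4, 7) = 4
H (Tomas): min(2, -8, 8) = -8
B (Farouk): max(4, -8) = 4
J (Tomas): min(-9, 4, -4) = -9
K (Tomas): min(-6, 2, 1) = -6
L (Tomas): min(-2, 2, -4) = -4
C (Farouk): max(-9, -6, -4) = -4
root (Tomas): min(-2, 4, -4) = -4
Tomas at root wants the lowest of {A=-2, B=4, C=-4}, so chooses C.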